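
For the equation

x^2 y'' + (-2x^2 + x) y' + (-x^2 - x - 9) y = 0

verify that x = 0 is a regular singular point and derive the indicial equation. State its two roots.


Divide by x^2 to reach normal form y'' + P_1(x) y' + P_2(x) y = 0 with P_1(x) = -2 + 1/x and P_2(x) = -1 - 1/x - 9/x^2.
x = 0 is a singular point because the y'-coefficient -2 + 1/x has a pole at x = 0 and the y-coefficient -1 - 1/x - 9/x^2 has a pole at x = 0.
It is a regular singular point because x P_1(x) = p(x) = 1 - 2x and x^2 P_2(x) = q(x) = -x^2 - x - 9 are polynomials, hence analytic at x = 0.
p(0) = 1,  q(0) = -9.
Indicial equation: r(r-1) + p(0) r + q(0) = 0, i.e. r^2 + (p(0) - 1) r + q(0) = 0, i.e. r^2 - 9 = 0.
Discriminant: (0)^2 - 4(-9) = 36, so r = (0 ± 6)/2.
Solving: r_1 = 3, r_2 = -3.

indicial: r^2 - 9 = 0; roots r_1 = 3, r_2 = -3


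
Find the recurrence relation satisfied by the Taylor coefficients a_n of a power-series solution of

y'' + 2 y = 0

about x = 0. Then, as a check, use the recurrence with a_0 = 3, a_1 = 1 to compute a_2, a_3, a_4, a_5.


Substitute y = sum_n a_n x^n into y'' + (const) y = 0.
y''(x) = sum_{n>=0} (n+2)(n+1) a_{n+2} x^n.
The ODE becomes sum_n [(n+2)(n+1) a_{n+2} + 2 a_n] x^n = 0.
Setting each coefficient to zero gives the recurrence:
  (n+2)(n+1) a_{n+2} + 2 a_n = 0,
  a_{n+2} = -2 / ((n+1)(n+2)) a_n.

Check with a_0 = 3, a_1 = 1 (apply the recurrence for n = 0, 1, 2, 3): a_0 = 3, a_1 = 1, a_2 = -3, a_3 = -1/3, a_4 = 1/2, a_5 = 1/30.

a_{n+2} = -2/((n+1)(n+2)) * a_n; check: a_0 = 3, a_1 = 1, a_2 = -3, a_3 = -1/3, a_4 = 1/2, a_5 = 1/30


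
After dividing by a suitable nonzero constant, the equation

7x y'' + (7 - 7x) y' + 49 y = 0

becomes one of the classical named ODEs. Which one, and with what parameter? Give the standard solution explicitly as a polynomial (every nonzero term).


All three coefficients share the factor 7; dividing through by 7 gives  x y'' + (1 - x) y' + 7 y = 0.
This matches the Laguerre equation x y'' + (1 - x) y' + n y = 0 with n = 7; the polynomial solution is L_7(x).
With y = sum_k a_k x^k, matching x^k gives (k+1)k a_{k+1} + (k+1) a_{k+1} - k a_k + n a_k = 0, i.e. (k+1)^2 a_{k+1} = (k - n) a_k = (k - 7) a_k. The right side vanishes at k = 7, so the series terminates at degree 7.
Standard normalization L_n(0) = 1 gives a_0 = 1. Work upward with a_{k+1} = (k - 7) a_k / (k+1)^2:
  a_1 = (0 - 7)(1) / 1^2 = -7/1 = -7
  a_2 = (1 - 7)(-7) / 2^2 = 42/4 = 21/2
  a_3 = (2 - 7)(21/2) / 3^2 = (-105/2)/9 = -35/6
  a_4 = (3 - 7)(-35/6) / 4^2 = (70/3)/16 = 35/24
  a_5 = (4 - 7)(35/24) / 5^2 = (-35/8)/25 = -7/40
  a_6 = (5 - 7)(-7/40) / 6^2 = (7/20)/36 = 7/720
  a_7 = (6 - 7)(7/720) / 7^2 = (-7/720)/49 = -1/5040
Hence L_7(x) = -x^7/5040 + 7 x^6/720 - 7 x^5/40 + 35 x^4/24 - 35 x^3/6 + 21 x^2/2 - 7 x + 1.

L_7(x); series = -x^7/5040 + 7 x^6/720 - 7 x^5/40 + 35 x^4/24 - 35 x^3/6 + 21 x^2/2 - 7 x + 1


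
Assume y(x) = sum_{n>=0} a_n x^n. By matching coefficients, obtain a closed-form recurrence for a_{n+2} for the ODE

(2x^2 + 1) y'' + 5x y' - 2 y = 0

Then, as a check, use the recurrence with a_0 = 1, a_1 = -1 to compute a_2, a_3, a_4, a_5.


Substitute y = sum_n a_n x^n.
(1 + 2 x^2) y'' contributes (n+2)(n+1) a_{n+2} + 2 n(n-1) a_n at x^n.
5 x y'(x) contributes 5 n a_n at x^n.
-2 y(x) contributes -2 a_n at x^n.
Matching x^n: (n+2)(n+1) a_{n+2} + (2 n(n-1) + 5 n - 2) a_n = 0.
Thus a_{n+2} = (-2 n(n-1) - 5 n + 2) / ((n+1)(n+2)) * a_n.

Check with a_0 = 1, a_1 = -1 (apply the recurrence for n = 0, 1, 2, 3): a_0 = 1, a_1 = -1, a_2 = 1, a_3 = 1/2, a_4 = -1, a_5 = -5/8.

a_(n+2) = (-2 n(n-1) - 5 n + 2) / ((n+1)(n+2)) * a_n; check: a_0 = 1, a_1 = -1, a_2 = 1, a_3 = 1/2, a_4 = -1, a_5 = -5/8


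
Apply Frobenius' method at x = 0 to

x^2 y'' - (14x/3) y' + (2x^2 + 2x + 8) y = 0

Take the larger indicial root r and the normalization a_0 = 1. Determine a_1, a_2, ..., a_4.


Write in Frobenius form y'' + (p(x)/x) y' + (q(x)/x^2) y = 0:
  p(x) = -14/3,  q(x) = 2x^2 + 2x + 8.
Indicial equation: r(r-1) + (-14/3) r + (8) = 0 -> roots r_1 = 3, r_2 = 8/3.
Take r = r_1 = 3. Let y(x) = x^r sum_{n>=0} a_n x^n with a_0 = 1.
Substitute y = x^r sum a_n x^n and match x^{r+n}. The recurrence is
  D(n) a_n + 2 a_{n-1} + 2 a_{n-2} = 0,  where D(n) = (r+n)(r+n-1) + (-14/3)(r+n) + (8).
  a_n = [-2 a_{n-1} - 2 a_{n-2}] / D(n).
Since the indicial polynomial factors as (r - r_1)(r - r_2), D(n) = (r_1 + n - r_1)(r_1 + n - r_2) = n(n + 1/3).
Evaluating step by step (a_0 = 1):
  n = 1: D(1) = 1(1 + 1/3) = 4/3; numerator = -2(1) = -2; a_1 = (-2)/(4/3) = -3/2
  n = 2: D(2) = 2(2 + 1/3) = 14/3; numerator = -2(-3/2) - 2(1) = 1; a_2 = (1)/(14/3) = 3/14
  n = 3: D(3) = 3(3 + 1/3) = 10; numerator = -2(3/14) - 2(-3/2) = 18/7; a_3 = (18/7)/(10) = 9/35
  n = 4: D(4) = 4(4 + 1/3) = 52/3; numerator = -2(9/35) - 2(3/14) = -33/35; a_4 = (-33/35)/(52/3) = -99/1820

r = 3; a_0 = 1; a_1 = -3/2; a_2 = 3/14; a_3 = 9/35; a_4 = -99/1820


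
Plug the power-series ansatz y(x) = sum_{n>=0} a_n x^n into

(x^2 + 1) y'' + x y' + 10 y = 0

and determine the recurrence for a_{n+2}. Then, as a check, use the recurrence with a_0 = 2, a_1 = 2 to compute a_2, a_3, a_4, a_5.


Substitute y = sum_n a_n x^n.
(1 + 1 x^2) y'' contributes (n+2)(n+1) a_{n+2} + n(n-1) a_n at x^n.
x y'(x) contributes n a_n at x^n.
10 y(x) contributes 10 a_n at x^n.
Matching x^n: (n+2)(n+1) a_{n+2} + (n(n-1) + n + 10) a_n = 0.
Thus a_{n+2} = (-n(n-1) - n - 10) / ((n+1)(n+2)) * a_n.

Check with a_0 = 2, a_1 = 2 (apply the recurrence for n = 0, 1, 2, 3): a_0 = 2, a_1 = 2, a_2 = -10, a_3 = -11/3, a_4 = 35/3, a_5 = 209/60.

a_(n+2) = (-n(n-1) - n - 10) / ((n+1)(n+2)) * a_n; check: a_0 = 2, a_1 = 2, a_2 = -10, a_3 = -11/3, a_4 = 35/3, a_5 = 209/60


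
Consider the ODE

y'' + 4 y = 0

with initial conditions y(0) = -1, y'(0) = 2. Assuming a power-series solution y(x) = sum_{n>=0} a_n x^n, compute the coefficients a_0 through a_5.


Ansatz: y(x) = sum_{n>=0} a_n x^n, so y'(x) = sum_{n>=1} n a_n x^(n-1) and y''(x) = sum_{n>=2} n(n-1) a_n x^(n-2).
Substitute into P(x) y'' + Q(x) y' + R(x) y = 0 with P(x) = 1, Q(x) = 0, R(x) = 4, and match powers of x.
Initial conditions: a_0 = -1, a_1 = 2.
Setting the coefficient of each power of x to zero and solving order by order (substituting the coefficients already found):
  x^0: 2 a_2 + 4 a_0 = 0  ->  2 a_2 = -4 a_0 = 4  ->  a_2 = 2
  x^1: 6 a_3 + 4 a_1 = 0  ->  6 a_3 = -4 a_1 = -8  ->  a_3 = -4/3
  x^2: 12 a_4 + 4 a_2 = 0  ->  12 a_4 = -4 a_2 = -8  ->  a_4 = -2/3
  x^3: 20 a_5 + 4 a_3 = 0  ->  20 a_5 = -4 a_3 = 16/3  ->  a_5 = 4/15
Truncated series: y(x) = -1 + 2 x + 2 x^2 - (4/3) x^3 - (2/3) x^4 + (4/15) x^5 + O(x^6).

a_0 = -1; a_1 = 2; a_2 = 2; a_3 = -4/3; a_4 = -2/3; a_5 = 4/15


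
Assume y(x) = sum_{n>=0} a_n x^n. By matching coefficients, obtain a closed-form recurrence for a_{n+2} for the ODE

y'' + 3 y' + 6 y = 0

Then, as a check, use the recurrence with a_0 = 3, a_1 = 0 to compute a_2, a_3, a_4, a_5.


Substitute y = sum_n a_n x^n.
y''(x) has coefficient (n+2)(n+1) a_{n+2} at x^n;
3 y'(x) has coefficient 3 (n+1) a_{n+1} at x^n;
6 y(x) has coefficient 6 a_n at x^n.
Matching x^n: (n+2)(n+1) a_{n+2} + 3 (n+1) a_{n+1} + 6 a_n = 0.
Thus a_{n+2} = [-3 (n+1) a_{n+1} - 6 a_n] / ((n+1)(n+2)).

Check with a_0 = 3, a_1 = 0 (apply the recurrence for n = 0, 1, 2, 3): a_0 = 3, a_1 = 0, a_2 = -9, a_3 = 9, a_4 = -9/4, a_5 = -27/20.

a_(n+2) = [-3 (n+1) a_(n+1) - 6 a_n] / ((n+1)(n+2)); check: a_0 = 3, a_1 = 0, a_2 = -9, a_3 = 9, a_4 = -9/4, a_5 = -27/20


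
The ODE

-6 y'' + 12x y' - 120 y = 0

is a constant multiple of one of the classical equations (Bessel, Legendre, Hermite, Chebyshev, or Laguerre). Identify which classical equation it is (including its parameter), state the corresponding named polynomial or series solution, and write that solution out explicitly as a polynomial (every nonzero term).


All three coefficients share the factor -6; dividing through by -6 gives  y'' - 2x y' + 20 y = 0.
This matches the Hermite equation y'' - 2x y' + 2n y = 0 with 2n = 20, so n = 10; the polynomial solution is H_10(x).
With y = sum_k a_k x^k, matching x^k gives (k+2)(k+1) a_{k+2} = 2(k - n) a_k = 2(k - 10) a_k. The right side vanishes at k = 10, so the series with the parity of 10 terminates at degree 10.
Standard normalization: leading coefficient of H_n is 2^n, so a_10 = 2^10 = 1024. Work downward with a_k = (k+1)(k+2) a_{k+2} / (2(k - n)):
  a_8 = (9)(10)(1024) / (2(8 - 10)) = 92160/(-4) = -23040
  a_6 = (7)(8)(-23040) / (2(6 - 10)) = -1290240/(-8) = 161280
  a_4 = (5)(6)(161280) / (2(4 - 10)) = 4838400/(-12) = -403200
  a_2 = (3)(4)(-403200) / (2(2 - 10)) = -4838400/(-16) = 302400
  a_0 = (1)(2)(302400) / (2(0 - 10)) = 604800/(-20) = -30240
Hence H_10(x) = 1024 x^10 - 23040 x^8 + 161280 x^6 - 403200 x^4 + 302400 x^2 - 30240.

H_10(x); series = 1024 x^10 - 23040 x^8 + 161280 x^6 - 403200 x^4 + 302400 x^2 - 30240


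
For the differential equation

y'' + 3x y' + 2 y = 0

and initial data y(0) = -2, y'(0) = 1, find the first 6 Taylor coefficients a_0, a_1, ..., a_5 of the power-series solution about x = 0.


Ansatz: y(x) = sum_{n>=0} a_n x^n, so y'(x) = sum_{n>=1} n a_n x^(n-1) and y''(x) = sum_{n>=2} n(n-1) a_n x^(n-2).
Substitute into P(x) y'' + Q(x) y' + R(x) y = 0 with P(x) = 1, Q(x) = 3x, R(x) = 2, and match powers of x.
Initial conditions: a_0 = -2, a_1 = 1.
Setting the coefficient of each power of x to zero and solving order by order (substituting the coefficients already found):
  x^0: 2 a_2 + 2 a_0 = 0  ->  2 a_2 = -2 a_0 = 4  ->  a_2 = 2
  x^1: 6 a_3 + 5 a_1 = 0  ->  6 a_3 = -5 a_1 = -5  ->  a_3 = -5/6
  x^2: 12 a_4 + 8 a_2 = 0  ->  12 a_4 = -8 a_2 = -16  ->  a_4 = -4/3
  x^3: 20 a_5 + 11 a_3 = 0  ->  20 a_5 = -11 a_3 = 55/6  ->  a_5 = 11/24
Truncated series: y(x) = -2 + x + 2 x^2 - (5/6) x^3 - (4/3) x^4 + (11/24) x^5 + O(x^6).

a_0 = -2; a_1 = 1; a_2 = 2; a_3 = -5/6; a_4 = -4/3; a_5 = 11/24


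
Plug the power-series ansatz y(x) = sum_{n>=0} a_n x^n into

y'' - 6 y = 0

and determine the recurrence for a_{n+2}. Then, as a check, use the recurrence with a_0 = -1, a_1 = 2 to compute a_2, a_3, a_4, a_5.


Substitute y = sum_n a_n x^n into y'' + (const) y = 0.
y''(x) = sum_{n>=0} (n+2)(n+1) a_{n+2} x^n.
The ODE becomes sum_n [(n+2)(n+1) a_{n+2} - 6 a_n] x^n = 0.
Setting each coefficient to zero gives the recurrence:
  (n+2)(n+1) a_{n+2} - 6 a_n = 0,
  a_{n+2} = 6 / ((n+1)(n+2)) a_n.

Check with a_0 = -1, a_1 = 2 (apply the recurrence for n = 0, 1, 2, 3): a_0 = -1, a_1 = 2, a_2 = -3, a_3 = 2, a_4 = -3/2, a_5 = 3/5.

a_{n+2} = 6/((n+1)(n+2)) * a_n; check: a_0 = -1, a_1 = 2, a_2 = -3, a_3 = 2, a_4 = -3/2, a_5 = 3/5


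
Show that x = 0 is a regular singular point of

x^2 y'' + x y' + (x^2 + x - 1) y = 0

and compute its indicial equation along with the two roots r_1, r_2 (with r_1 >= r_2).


Divide by x^2 to reach normal form y'' + P_1(x) y' + P_2(x) y = 0 with P_1(x) = 1/x and P_2(x) = 1 + 1/x - 1/x^2.
x = 0 is a singular point because the y'-coefficient 1/x has a pole at x = 0 and the y-coefficient 1 + 1/x - 1/x^2 has a pole at x = 0.
It is a regular singular point because x P_1(x) = p(x) = 1 and x^2 P_2(x) = q(x) = x^2 + x - 1 are polynomials, hence analytic at x = 0.
p(0) = 1,  q(0) = -1.
Indicial equation: r(r-1) + p(0) r + q(0) = 0, i.e. r^2 + (p(0) - 1) r + q(0) = 0, i.e. r^2 - 1 = 0.
Discriminant: (0)^2 - 4(-1) = 4, so r = (0 ± 2)/2.
Solving: r_1 = 1, r_2 = -1.

indicial: r^2 - 1 = 0; roots r_1 = 1, r_2 = -1


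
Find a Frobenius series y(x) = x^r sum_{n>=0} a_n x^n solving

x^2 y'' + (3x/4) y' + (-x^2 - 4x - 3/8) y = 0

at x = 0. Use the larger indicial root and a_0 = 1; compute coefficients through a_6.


Write in Frobenius form y'' + (p(x)/x) y' + (q(x)/x^2) y = 0:
  p(x) = 3/4,  q(x) = -x^2 - 4x - 3/8.
Indicial equation: r(r-1) + (3/4) r + (-3/8) = 0 -> roots r_1 = 3/4, r_2 = -1/2.
Take r = r_1 = 3/4. Let y(x) = x^r sum_{n>=0} a_n x^n with a_0 = 1.
Substitute y = x^r sum a_n x^n and match x^{r+n}. The recurrence is
  D(n) a_n - 4 a_{n-1} - 1 a_{n-2} = 0,  where D(n) = (r+n)(r+n-1) + (3/4)(r+n) + (-3/8).
  a_n = [4 a_{n-1} + 1 a_{n-2}] / D(n).
Since the indicial polynomial factors as (r - r_1)(r - r_2), D(n) = (r_1 + n - r_1)(r_1 + n - r_2) = n(n + 5/4).
Evaluating step by step (a_0 = 1):
  n = 1: D(1) = 1(1 + 5/4) = 9/4; numerator = 4(1) = 4; a_1 = (4)/(9/4) = 16/9
  n = 2: D(2) = 2(2 + 5/4) = 13/2; numerator = 4(16/9) + 1(1) = 73/9; a_2 = (73/9)/(13/2) = 146/117
  n = 3: D(3) = 3(3 + 5/4) = 51/4; numerator = 4(146/117) + 1(16/9) = 88/13; a_3 = (88/13)/(51/4) = 352/663
  n = 4: D(4) = 4(4 + 5/4) = 21; numerator = 4(352/663) + 1(146/117) = 6706/1989; a_4 = (6706/1989)/(21) = 958/5967
  n = 5: D(5) = 5(5 + 5/4) = 125/4; numerator = 4(958/5967) + 1(352/663) = 7000/5967; a_5 = (7000/5967)/(125/4) = 224/5967
  n = 6: D(6) = 6(6 + 5/4) = 87/2; numerator = 4(224/5967) + 1(958/5967) = 206/663; a_6 = (206/663)/(87/2) = 412/57681

r = 3/4; a_0 = 1; a_1 = 16/9; a_2 = 146/117; a_3 = 352/663; a_4 = 958/5967; a_5 = 224/5967; a_6 = 412/57681


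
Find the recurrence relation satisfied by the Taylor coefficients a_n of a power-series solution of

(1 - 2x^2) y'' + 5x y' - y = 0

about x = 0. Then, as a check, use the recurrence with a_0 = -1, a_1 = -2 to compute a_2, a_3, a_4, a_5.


Substitute y = sum_n a_n x^n.
(1 - 2 x^2) y'' contributes (n+2)(n+1) a_{n+2} - 2 n(n-1) a_n at x^n.
5 x y'(x) contributes 5 n a_n at x^n.
-y(x) contributes -1 a_n at x^n.
Matching x^n: (n+2)(n+1) a_{n+2} + (-2 n(n-1) + 5 n - 1) a_n = 0.
Thus a_{n+2} = (2 n(n-1) - 5 n + 1) / ((n+1)(n+2)) * a_n.

Check with a_0 = -1, a_1 = -2 (apply the recurrence for n = 0, 1, 2, 3): a_0 = -1, a_1 = -2, a_2 = -1/2, a_3 = 4/3, a_4 = 5/24, a_5 = -2/15.

a_(n+2) = (2 n(n-1) - 5 n + 1) / ((n+1)(n+2)) * a_n; check: a_0 = -1, a_1 = -2, a_2 = -1/2, a_3 = 4/3, a_4 = 5/24, a_5 = -2/15


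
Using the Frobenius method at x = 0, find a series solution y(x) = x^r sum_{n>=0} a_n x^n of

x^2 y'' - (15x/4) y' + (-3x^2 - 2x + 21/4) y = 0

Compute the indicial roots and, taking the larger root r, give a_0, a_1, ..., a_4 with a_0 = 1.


Write in Frobenius form y'' + (p(x)/x) y' + (q(x)/x^2) y = 0:
  p(x) = -15/4,  q(x) = -3x^2 - 2x + 21/4.
Indicial equation: r(r-1) + (-15/4) r + (21/4) = 0 -> roots r_1 = 3, r_2 = 7/4.
Take r = r_1 = 3. Let y(x) = x^r sum_{n>=0} a_n x^n with a_0 = 1.
Substitute y = x^r sum a_n x^n and match x^{r+n}. The recurrence is
  D(n) a_n - 2 a_{n-1} - 3 a_{n-2} = 0,  where D(n) = (r+n)(r+n-1) + (-15/4)(r+n) + (21/4).
  a_n = [2 a_{n-1} + 3 a_{n-2}] / D(n).
Since the indicial polynomial factors as (r - r_1)(r - r_2), D(n) = (r_1 + n - r_1)(r_1 + n - r_2) = n(n + 5/4).
Evaluating step by step (a_0 = 1):
  n = 1: D(1) = 1(1 + 5/4) = 9/4; numerator = 2(1) = 2; a_1 = (2)/(9/4) = 8/9
  n = 2: D(2) = 2(2 + 5/4) = 13/2; numerator = 2(8/9) + 3(1) = 43/9; a_2 = (43/9)/(13/2) = 86/117
  n = 3: D(3) = 3(3 + 5/4) = 51/4; numerator = 2(86/117) + 3(8/9) = 484/117; a_3 = (484/117)/(51/4) = 1936/5967
  n = 4: D(4) = 4(4 + 5/4) = 21; numerator = 2(1936/5967) + 3(86/117) = 1310/459; a_4 = (1310/459)/(21) = 1310/9639

r = 3; a_0 = 1; a_1 = 8/9; a_2 = 86/117; a_3 = 1936/5967; a_4 = 1310/9639


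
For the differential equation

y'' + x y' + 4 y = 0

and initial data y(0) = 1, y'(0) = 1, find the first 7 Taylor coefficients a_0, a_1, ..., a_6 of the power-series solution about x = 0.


Ansatz: y(x) = sum_{n>=0} a_n x^n, so y'(x) = sum_{n>=1} n a_n x^(n-1) and y''(x) = sum_{n>=2} n(n-1) a_n x^(n-2).
Substitute into P(x) y'' + Q(x) y' + R(x) y = 0 with P(x) = 1, Q(x) = x, R(x) = 4, and match powers of x.
Initial conditions: a_0 = 1, a_1 = 1.
Setting the coefficient of each power of x to zero and solving order by order (substituting the coefficients already found):
  x^0: 2 a_2 + 4 a_0 = 0  ->  2 a_2 = -4 a_0 = -4  ->  a_2 = -2
  x^1: 6 a_3 + 5 a_1 = 0  ->  6 a_3 = -5 a_1 = -5  ->  a_3 = -5/6
  x^2: 12 a_4 + 6 a_2 = 0  ->  12 a_4 = -6 a_2 = 12  ->  a_4 = 1
  x^3: 20 a_5 + 7 a_3 = 0  ->  20 a_5 = -7 a_3 = 35/6  ->  a_5 = 7/24
  x^4: 30 a_6 + 8 a_4 = 0  ->  30 a_6 = -8 a_4 = -8  ->  a_6 = -4/15
Truncated series: y(x) = 1 + x - 2 x^2 - (5/6) x^3 + x^4 + (7/24) x^5 - (4/15) x^6 + O(x^7).

a_0 = 1; a_1 = 1; a_2 = -2; a_3 = -5/6; a_4 = 1; a_5 = 7/24; a_6 = -4/15


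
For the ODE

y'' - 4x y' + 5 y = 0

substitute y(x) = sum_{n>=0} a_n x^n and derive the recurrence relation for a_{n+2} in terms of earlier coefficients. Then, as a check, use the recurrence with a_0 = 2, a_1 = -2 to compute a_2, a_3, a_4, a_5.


Substitute y = sum_n a_n x^n.
y''(x) has coefficient (n+2)(n+1) a_{n+2} at x^n;
-4 x y'(x) has coefficient -4 n a_n at x^n (shift);
5 y(x) has coefficient 5 a_n at x^n.
Matching x^n: (n+2)(n+1) a_{n+2} + (-4n + 5) a_n = 0.
Thus a_{n+2} = (4n - 5) / ((n+1)(n+2)) * a_n.

Check with a_0 = 2, a_1 = -2 (apply the recurrence for n = 0, 1, 2, 3): a_0 = 2, a_1 = -2, a_2 = -5, a_3 = 1/3, a_4 = -5/4, a_5 = 7/60.

a_(n+2) = (4n - 5) / ((n+1)(n+2)) * a_n; check: a_0 = 2, a_1 = -2, a_2 = -5, a_3 = 1/3, a_4 = -5/4, a_5 = 7/60


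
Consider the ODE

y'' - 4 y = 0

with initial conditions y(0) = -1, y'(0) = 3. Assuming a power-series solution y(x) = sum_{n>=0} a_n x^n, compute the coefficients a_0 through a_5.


Ansatz: y(x) = sum_{n>=0} a_n x^n, so y'(x) = sum_{n>=1} n a_n x^(n-1) and y''(x) = sum_{n>=2} n(n-1) a_n x^(n-2).
Substitute into P(x) y'' + Q(x) y' + R(x) y = 0 with P(x) = 1, Q(x) = 0, R(x) = -4, and match powers of x.
Initial conditions: a_0 = -1, a_1 = 3.
Setting the coefficient of each power of x to zero and solving order by order (substituting the coefficients already found):
  x^0: 2 a_2 - 4 a_0 = 0  ->  2 a_2 = 4 a_0 = -4  ->  a_2 = -2
  x^1: 6 a_3 - 4 a_1 = 0  ->  6 a_3 = 4 a_1 = 12  ->  a_3 = 2
  x^2: 12 a_4 - 4 a_2 = 0  ->  12 a_4 = 4 a_2 = -8  ->  a_4 = -2/3
  x^3: 20 a_5 - 4 a_3 = 0  ->  20 a_5 = 4 a_3 = 8  ->  a_5 = 2/5
Truncated series: y(x) = -1 + 3 x - 2 x^2 + 2 x^3 - (2/3) x^4 + (2/5) x^5 + O(x^6).

a_0 = -1; a_1 = 3; a_2 = -2; a_3 = 2; a_4 = -2/3; a_5 = 2/5


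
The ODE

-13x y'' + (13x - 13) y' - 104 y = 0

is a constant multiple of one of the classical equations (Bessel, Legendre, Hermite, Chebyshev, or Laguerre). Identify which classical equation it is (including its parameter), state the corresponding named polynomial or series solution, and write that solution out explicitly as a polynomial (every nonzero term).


All three coefficients share the factor -13; dividing through by -13 gives  x y'' + (1 - x) y' + 8 y = 0.
This matches the Laguerre equation x y'' + (1 - x) y' + n y = 0 with n = 8; the polynomial solution is L_8(x).
With y = sum_k a_k x^k, matching x^k gives (k+1)k a_{k+1} + (k+1) a_{k+1} - k a_k + n a_k = 0, i.e. (k+1)^2 a_{k+1} = (k - n) a_k = (k - 8) a_k. The right side vanishes at k = 8, so the series terminates at degree 8.
Standard normalization L_n(0) = 1 gives a_0 = 1. Work upward with a_{k+1} = (k - 8) a_k / (k+1)^2:
  a_1 = (0 - 8)(1) / 1^2 = -8/1 = -8
  a_2 = (1 - 8)(-8) / 2^2 = 56/4 = 14
  a_3 = (2 - 8)(14) / 3^2 = -84/9 = -28/3
  a_4 = (3 - 8)(-28/3) / 4^2 = (140/3)/16 = 35/12
  a_5 = (4 - 8)(35/12) / 5^2 = (-35/3)/25 = -7/15
  a_6 = (5 - 8)(-7/15) / 6^2 = (7/5)/36 = 7/180
  a_7 = (6 - 8)(7/180) / 7^2 = (-7/90)/49 = -1/630
  a_8 = (7 - 8)(-1/630) / 8^2 = (1/630)/64 = 1/40320
Hence L_8(x) = x^8/40320 - x^7/630 + 7 x^6/180 - 7 x^5/15 + 35 x^4/12 - 28 x^3/3 + 14 x^2 - 8 x + 1.

L_8(x); series = x^8/40320 - x^7/630 + 7 x^6/180 - 7 x^5/15 + 35 x^4/12 - 28 x^3/3 + 14 x^2 - 8 x + 1


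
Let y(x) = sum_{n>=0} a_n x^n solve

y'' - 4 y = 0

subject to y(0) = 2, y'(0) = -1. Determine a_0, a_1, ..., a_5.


Ansatz: y(x) = sum_{n>=0} a_n x^n, so y'(x) = sum_{n>=1} n a_n x^(n-1) and y''(x) = sum_{n>=2} n(n-1) a_n x^(n-2).
Substitute into P(x) y'' + Q(x) y' + R(x) y = 0 with P(x) = 1, Q(x) = 0, R(x) = -4, and match powers of x.
Initial conditions: a_0 = 2, a_1 = -1.
Setting the coefficient of each power of x to zero and solving order by order (substituting the coefficients already found):
  x^0: 2 a_2 - 4 a_0 = 0  ->  2 a_2 = 4 a_0 = 8  ->  a_2 = 4
  x^1: 6 a_3 - 4 a_1 = 0  ->  6 a_3 = 4 a_1 = -4  ->  a_3 = -2/3
  x^2: 12 a_4 - 4 a_2 = 0  ->  12 a_4 = 4 a_2 = 16  ->  a_4 = 4/3
  x^3: 20 a_5 - 4 a_3 = 0  ->  20 a_5 = 4 a_3 = -8/3  ->  a_5 = -2/15
Truncated series: y(x) = 2 - x + 4 x^2 - (2/3) x^3 + (4/3) x^4 - (2/15) x^5 + O(x^6).

a_0 = 2; a_1 = -1; a_2 = 4; a_3 = -2/3; a_4 = 4/3; a_5 = -2/15


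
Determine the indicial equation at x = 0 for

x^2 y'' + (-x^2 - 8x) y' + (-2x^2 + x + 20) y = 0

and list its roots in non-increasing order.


Divide by x^2 to reach normal form y'' + P_1(x) y' + P_2(x) y = 0 with P_1(x) = -1 - 8/x and P_2(x) = -2 + 1/x + 20/x^2.
x = 0 is a singular point because the y'-coefficient -1 - 8/x has a pole at x = 0 and the y-coefficient -2 + 1/x + 20/x^2 has a pole at x = 0.
It is a regular singular point because x P_1(x) = p(x) = -x - 8 and x^2 P_2(x) = q(x) = -2x^2 + x + 20 are polynomials, hence analytic at x = 0.
p(0) = -8,  q(0) = 20.
Indicial equation: r(r-1) + p(0) r + q(0) = 0, i.e. r^2 + (p(0) - 1) r + q(0) = 0, i.e. r^2 - 9 r + 20 = 0.
Discriminant: (-9)^2 - 4(20) = 1, so r = (9 ± 1)/2.
Solving: r_1 = 5, r_2 = 4.

indicial: r^2 - 9 r + 20 = 0; roots r_1 = 5, r_2 = 4


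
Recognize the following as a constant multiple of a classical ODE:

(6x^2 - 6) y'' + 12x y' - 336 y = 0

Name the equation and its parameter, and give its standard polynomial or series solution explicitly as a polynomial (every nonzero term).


All three coefficients share the factor -6; dividing through by -6 gives  (1 - x^2) y'' - 2x y' + 56 y = 0.
This matches the Legendre equation (1 - x^2) y'' - 2x y' + n(n+1) y = 0 (note the -2x y' term) with n(n+1) = 56, so n = 7; the polynomial solution is P_7(x).
With y = sum_k a_k x^k, matching x^k gives (k+2)(k+1) a_{k+2} = [k(k+1) - n(n+1)] a_k = (k - 7)(k + 8) a_k. The right side vanishes at k = 7, so the series with the parity of 7 terminates at degree 7.
Standard normalization (P_n(1) = 1): leading coefficient (2n)!/(2^n (n!)^2) = 87178291200/(128*25401600) = 429/16, so a_7 = 429/16. Work downward with a_k = (k+1)(k+2) a_{k+2} / ((k - 7)(k + 8)):
  a_5 = (6)(7)(429/16) / ((5 - 7)(5 + 8)) = (9009/8)/(-26) = -693/16
  a_3 = (4)(5)(-693/16) / ((3 - 7)(3 + 8)) = (-3465/4)/(-44) = 315/16
  a_1 = (2)(3)(315/16) / ((1 - 7)(1 + 8)) = (945/8)/(-54) = -35/16
Hence P_7(x) = 429 x^7/16 - 693 x^5/16 + 315 x^3/16 - 35 x/16.

P_7(x); series = 429 x^7/16 - 693 x^5/16 + 315 x^3/16 - 35 x/16


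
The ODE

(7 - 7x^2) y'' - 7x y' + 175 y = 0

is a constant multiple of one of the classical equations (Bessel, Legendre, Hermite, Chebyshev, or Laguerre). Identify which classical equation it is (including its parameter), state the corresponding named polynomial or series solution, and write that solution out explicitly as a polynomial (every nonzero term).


All three coefficients share the factor 7; dividing through by 7 gives  (1 - x^2) y'' - x y' + 25 y = 0.
This matches the Chebyshev equation (1 - x^2) y'' - x y' + n^2 y = 0 (note the -x y' term, not -2x y') with n^2 = 25, so n = 5; the polynomial solution is T_5(x).
With y = sum_k a_k x^k, matching x^k gives (k+2)(k+1) a_{k+2} = (k^2 - n^2) a_k = (k - 5)(k + 5) a_k. The right side vanishes at k = 5, so the series with the parity of 5 terminates at degree 5.
Standard normalization: leading coefficient of T_n is 2^(n-1), so a_5 = 2^4 = 16. Work downward with a_k = (k+1)(k+2) a_{k+2} / ((k - 5)(k + 5)):
  a_3 = (4)(5)(16) / ((3 - 5)(3 + 5)) = 320/(-16) = -20
  a_1 = (2)(3)(-20) / ((1 - 5)(1 + 5)) = -120/(-24) = 5
Hence T_5(x) = 16 x^5 - 20 x^3 + 5 x.

T_5(x); series = 16 x^5 - 20 x^3 + 5 x


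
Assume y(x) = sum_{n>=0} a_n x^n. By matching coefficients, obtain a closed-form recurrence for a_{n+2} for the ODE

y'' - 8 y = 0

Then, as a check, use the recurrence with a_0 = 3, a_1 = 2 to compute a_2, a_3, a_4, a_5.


Substitute y = sum_n a_n x^n into y'' + (const) y = 0.
y''(x) = sum_{n>=0} (n+2)(n+1) a_{n+2} x^n.
The ODE becomes sum_n [(n+2)(n+1) a_{n+2} - 8 a_n] x^n = 0.
Setting each coefficient to zero gives the recurrence:
  (n+2)(n+1) a_{n+2} - 8 a_n = 0,
  a_{n+2} = 8 / ((n+1)(n+2)) a_n.

Check with a_0 = 3, a_1 = 2 (apply the recurrence for n = 0, 1, 2, 3): a_0 = 3, a_1 = 2, a_2 = 12, a_3 = 8/3, a_4 = 8, a_5 = 16/15.

a_{n+2} = 8/((n+1)(n+2)) * a_n; check: a_0 = 3, a_1 = 2, a_2 = 12, a_3 = 8/3, a_4 = 8, a_5 = 16/15


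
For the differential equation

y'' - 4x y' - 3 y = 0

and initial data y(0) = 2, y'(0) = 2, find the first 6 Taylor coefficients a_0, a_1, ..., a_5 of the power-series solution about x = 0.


Ansatz: y(x) = sum_{n>=0} a_n x^n, so y'(x) = sum_{n>=1} n a_n x^(n-1) and y''(x) = sum_{n>=2} n(n-1) a_n x^(n-2).
Substitute into P(x) y'' + Q(x) y' + R(x) y = 0 with P(x) = 1, Q(x) = -4x, R(x) = -3, and match powers of x.
Initial conditions: a_0 = 2, a_1 = 2.
Setting the coefficient of each power of x to zero and solving order by order (substituting the coefficients already found):
  x^0: 2 a_2 - 3 a_0 = 0  ->  2 a_2 = 3 a_0 = 6  ->  a_2 = 3
  x^1: 6 a_3 - 7 a_1 = 0  ->  6 a_3 = 7 a_1 = 14  ->  a_3 = 7/3
  x^2: 12 a_4 - 11 a_2 = 0  ->  12 a_4 = 11 a_2 = 33  ->  a_4 = 11/4
  x^3: 20 a_5 - 15 a_3 = 0  ->  20 a_5 = 15 a_3 = 35  ->  a_5 = 7/4
Truncated series: y(x) = 2 + 2 x + 3 x^2 + (7/3) x^3 + (11/4) x^4 + (7/4) x^5 + O(x^6).

a_0 = 2; a_1 = 2; a_2 = 3; a_3 = 7/3; a_4 = 11/4; a_5 = 7/4


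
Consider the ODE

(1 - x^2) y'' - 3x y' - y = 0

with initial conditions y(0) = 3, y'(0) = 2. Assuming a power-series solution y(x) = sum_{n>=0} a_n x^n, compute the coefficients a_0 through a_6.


Ansatz: y(x) = sum_{n>=0} a_n x^n, so y'(x) = sum_{n>=1} n a_n x^(n-1) and y''(x) = sum_{n>=2} n(n-1) a_n x^(n-2).
Substitute into P(x) y'' + Q(x) y' + R(x) y = 0 with P(x) = 1 - x^2, Q(x) = -3x, R(x) = -1, and match powers of x.
Initial conditions: a_0 = 3, a_1 = 2.
Setting the coefficient of each power of x to zero and solving order by order (substituting the coefficients already found):
  x^0: 2 a_2 - a_0 = 0  ->  2 a_2 = a_0 = 3  ->  a_2 = 3/2
  x^1: 6 a_3 - 4 a_1 = 0  ->  6 a_3 = 4 a_1 = 8  ->  a_3 = 4/3
  x^2: 12 a_4 - 9 a_2 = 0  ->  12 a_4 = 9 a_2 = 27/2  ->  a_4 = 9/8
  x^3: 20 a_5 - 16 a_3 = 0  ->  20 a_5 = 16 a_3 = 64/3  ->  a_5 = 16/15
  x^4: 30 a_6 - 25 a_4 = 0  ->  30 a_6 = 25 a_4 = 225/8  ->  a_6 = 15/16
Truncated series: y(x) = 3 + 2 x + (3/2) x^2 + (4/3) x^3 + (9/8) x^4 + (16/15) x^5 + (15/16) x^6 + O(x^7).

a_0 = 3; a_1 = 2; a_2 = 3/2; a_3 = 4/3; a_4 = 9/8; a_5 = 16/15; a_6 = 15/16


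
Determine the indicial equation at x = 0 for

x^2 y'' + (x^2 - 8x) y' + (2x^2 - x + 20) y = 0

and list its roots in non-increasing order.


Divide by x^2 to reach normal form y'' + P_1(x) y' + P_2(x) y = 0 with P_1(x) = 1 - 8/x and P_2(x) = 2 - 1/x + 20/x^2.
x = 0 is a singular point because the y'-coefficient 1 - 8/x has a pole at x = 0 and the y-coefficient 2 - 1/x + 20/x^2 has a pole at x = 0.
It is a regular singular point because x P_1(x) = p(x) = x - 8 and x^2 P_2(x) = q(x) = 2x^2 - x + 20 are polynomials, hence analytic at x = 0.
p(0) = -8,  q(0) = 20.
Indicial equation: r(r-1) + p(0) r + q(0) = 0, i.e. r^2 + (p(0) - 1) r + q(0) = 0, i.e. r^2 - 9 r + 20 = 0.
Discriminant: (-9)^2 - 4(20) = 1, so r = (9 ± 1)/2.
Solving: r_1 = 5, r_2 = 4.

indicial: r^2 - 9 r + 20 = 0; roots r_1 = 5, r_2 = 4


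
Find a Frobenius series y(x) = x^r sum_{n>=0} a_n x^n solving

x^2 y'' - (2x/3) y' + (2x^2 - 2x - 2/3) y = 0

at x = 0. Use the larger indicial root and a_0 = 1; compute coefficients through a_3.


Write in Frobenius form y'' + (p(x)/x) y' + (q(x)/x^2) y = 0:
  p(x) = -2/3,  q(x) = 2x^2 - 2x - 2/3.
Indicial equation: r(r-1) + (-2/3) r + (-2/3) = 0 -> roots r_1 = 2, r_2 = -1/3.
Take r = r_1 = 2. Let y(x) = x^r sum_{n>=0} a_n x^n with a_0 = 1.
Substitute y = x^r sum a_n x^n and match x^{r+n}. The recurrence is
  D(n) a_n - 2 a_{n-1} + 2 a_{n-2} = 0,  where D(n) = (r+n)(r+n-1) + (-2/3)(r+n) + (-2/3).
  a_n = [2 a_{n-1} - 2 a_{n-2}] / D(n).
Since the indicial polynomial factors as (r - r_1)(r - r_2), D(n) = (r_1 + n - r_1)(r_1 + n - r_2) = n(n + 7/3).
Evaluating step by step (a_0 = 1):
  n = 1: D(1) = 1(1 + 7/3) = 10/3; numerator = 2(1) = 2; a_1 = (2)/(10/3) = 3/5
  n = 2: D(2) = 2(2 + 7/3) = 26/3; numerator = 2(3/5) - 2(1) = -4/5; a_2 = (-4/5)/(26/3) = -6/65
  n = 3: D(3) = 3(3 + 7/3) = 16; numerator = 2(-6/65) - 2(3/5) = -18/13; a_3 = (-18/13)/(16) = -9/104

r = 2; a_0 = 1; a_1 = 3/5; a_2 = -6/65; a_3 = -9/104


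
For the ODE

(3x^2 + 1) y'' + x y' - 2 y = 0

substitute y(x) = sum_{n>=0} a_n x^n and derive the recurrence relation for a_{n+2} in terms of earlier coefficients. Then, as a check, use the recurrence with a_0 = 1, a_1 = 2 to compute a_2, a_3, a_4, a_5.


Substitute y = sum_n a_n x^n.
(1 + 3 x^2) y'' contributes (n+2)(n+1) a_{n+2} + 3 n(n-1) a_n at x^n.
x y'(x) contributes n a_n at x^n.
-2 y(x) contributes -2 a_n at x^n.
Matching x^n: (n+2)(n+1) a_{n+2} + (3 n(n-1) + n - 2) a_n = 0.
Thus a_{n+2} = (-3 n(n-1) - n + 2) / ((n+1)(n+2)) * a_n.

Check with a_0 = 1, a_1 = 2 (apply the recurrence for n = 0, 1, 2, 3): a_0 = 1, a_1 = 2, a_2 = 1, a_3 = 1/3, a_4 = -1/2, a_5 = -19/60.

a_(n+2) = (-3 n(n-1) - n + 2) / ((n+1)(n+2)) * a_n; check: a_0 = 1, a_1 = 2, a_2 = 1, a_3 = 1/3, a_4 = -1/2, a_5 = -19/60


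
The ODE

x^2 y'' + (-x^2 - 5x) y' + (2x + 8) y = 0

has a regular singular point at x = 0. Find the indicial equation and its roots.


Divide by x^2 to reach normal form y'' + P_1(x) y' + P_2(x) y = 0 with P_1(x) = -1 - 5/x and P_2(x) = 2/x + 8/x^2.
x = 0 is a singular point because the y'-coefficient -1 - 5/x has a pole at x = 0 and the y-coefficient 2/x + 8/x^2 has a pole at x = 0.
It is a regular singular point because x P_1(x) = p(x) = -x - 5 and x^2 P_2(x) = q(x) = 2x + 8 are polynomials, hence analytic at x = 0.
p(0) = -5,  q(0) = 8.
Indicial equation: r(r-1) + p(0) r + q(0) = 0, i.e. r^2 + (p(0) - 1) r + q(0) = 0, i.e. r^2 - 6 r + 8 = 0.
Discriminant: (-6)^2 - 4(8) = 4, so r = (6 ± 2)/2.
Solving: r_1 = 4, r_2 = 2.

indicial: r^2 - 6 r + 8 = 0; roots r_1 = 4, r_2 = 2


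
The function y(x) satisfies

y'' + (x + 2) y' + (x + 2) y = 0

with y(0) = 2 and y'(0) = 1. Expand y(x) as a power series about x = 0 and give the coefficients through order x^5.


Ansatz: y(x) = sum_{n>=0} a_n x^n, so y'(x) = sum_{n>=1} n a_n x^(n-1) and y''(x) = sum_{n>=2} n(n-1) a_n x^(n-2).
Substitute into P(x) y'' + Q(x) y' + R(x) y = 0 with P(x) = 1, Q(x) = x + 2, R(x) = x + 2, and match powers of x.
Initial conditions: a_0 = 2, a_1 = 1.
Setting the coefficient of each power of x to zero and solving order by order (substituting the coefficients already found):
  x^0: 2 a_2 + 2 a_1 + 2 a_0 = 0  ->  2 a_2 = -2 a_1 - 2 a_0 = -6  ->  a_2 = -3
  x^1: 6 a_3 + 4 a_2 + 3 a_1 + a_0 = 0  ->  6 a_3 = -4 a_2 - 3 a_1 - a_0 = 7  ->  a_3 = 7/6
  x^2: 12 a_4 + 6 a_3 + 4 a_2 + a_1 = 0  ->  12 a_4 = -6 a_3 - 4 a_2 - a_1 = 4  ->  a_4 = 1/3
  x^3: 20 a_5 + 8 a_4 + 5 a_3 + a_2 = 0  ->  20 a_5 = -8 a_4 - 5 a_3 - a_2 = -11/2  ->  a_5 = -11/40
Truncated series: y(x) = 2 + x - 3 x^2 + (7/6) x^3 + (1/3) x^4 - (11/40) x^5 + O(x^6).

a_0 = 2; a_1 = 1; a_2 = -3; a_3 = 7/6; a_4 = 1/3; a_5 = -11/40


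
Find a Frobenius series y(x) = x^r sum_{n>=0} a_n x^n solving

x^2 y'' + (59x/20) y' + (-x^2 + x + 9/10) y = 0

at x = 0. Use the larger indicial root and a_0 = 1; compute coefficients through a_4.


Write in Frobenius form y'' + (p(x)/x) y' + (q(x)/x^2) y = 0:
  p(x) = 59/20,  q(x) = -x^2 + x + 9/10.
Indicial equation: r(r-1) + (59/20) r + (9/10) = 0 -> roots r_1 = -3/4, r_2 = -6/5.
Take r = r_1 = -3/4. Let y(x) = x^r sum_{n>=0} a_n x^n with a_0 = 1.
Substitute y = x^r sum a_n x^n and match x^{r+n}. The recurrence is
  D(n) a_n + 1 a_{n-1} - 1 a_{n-2} = 0,  where D(n) = (r+n)(r+n-1) + (59/20)(r+n) + (9/10).
  a_n = [-1 a_{n-1} + 1 a_{n-2}] / D(n).
Since the indicial polynomial factors as (r - r_1)(r - r_2), D(n) = (r_1 + n - r_1)(r_1 + n - r_2) = n(n + 9/20).
Evaluating step by step (a_0 = 1):
  n = 1: D(1) = 1(1 + 9/20) = 29/20; numerator = -1(1) = -1; a_1 = (-1)/(29/20) = -20/29
  n = 2: D(2) = 2(2 + 9/20) = 49/10; numerator = -1(-20/29) + 1(1) = 49/29; a_2 = (49/29)/(49/10) = 10/29
  n = 3: D(3) = 3(3 + 9/20) = 207/20; numerator = -1(10/29) + 1(-20/29) = -30/29; a_3 = (-30/29)/(207/20) = -200/2001
  n = 4: D(4) = 4(4 + 9/20) = 89/5; numerator = -1(-200/2001) + 1(10/29) = 890/2001; a_4 = (890/2001)/(89/5) = 50/2001

r = -3/4; a_0 = 1; a_1 = -20/29; a_2 = 10/29; a_3 = -200/2001; a_4 = 50/2001


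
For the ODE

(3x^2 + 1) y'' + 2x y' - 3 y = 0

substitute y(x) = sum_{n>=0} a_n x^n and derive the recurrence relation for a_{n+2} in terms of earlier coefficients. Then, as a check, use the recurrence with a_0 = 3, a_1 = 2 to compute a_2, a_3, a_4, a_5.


Substitute y = sum_n a_n x^n.
(1 + 3 x^2) y'' contributes (n+2)(n+1) a_{n+2} + 3 n(n-1) a_n at x^n.
2 x y'(x) contributes 2 n a_n at x^n.
-3 y(x) contributes -3 a_n at x^n.
Matching x^n: (n+2)(n+1) a_{n+2} + (3 n(n-1) + 2 n - 3) a_n = 0.
Thus a_{n+2} = (-3 n(n-1) - 2 n + 3) / ((n+1)(n+2)) * a_n.

Check with a_0 = 3, a_1 = 2 (apply the recurrence for n = 0, 1, 2, 3): a_0 = 3, a_1 = 2, a_2 = 9/2, a_3 = 1/3, a_4 = -21/8, a_5 = -7/20.

a_(n+2) = (-3 n(n-1) - 2 n + 3) / ((n+1)(n+2)) * a_n; check: a_0 = 3, a_1 = 2, a_2 = 9/2, a_3 = 1/3, a_4 = -21/8, a_5 = -7/20


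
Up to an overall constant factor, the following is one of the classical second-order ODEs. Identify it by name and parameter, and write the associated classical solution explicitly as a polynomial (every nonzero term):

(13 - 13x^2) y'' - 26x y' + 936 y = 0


All three coefficients share the factor 13; dividing through by 13 gives  (1 - x^2) y'' - 2x y' + 72 y = 0.
This matches the Legendre equation (1 - x^2) y'' - 2x y' + n(n+1) y = 0 (note the -2x y' term) with n(n+1) = 72, so n = 8; the polynomial solution is P_8(x).
With y = sum_k a_k x^k, matching x^k gives (k+2)(k+1) a_{k+2} = [k(k+1) - n(n+1)] a_k = (k - 8)(k + 9) a_k. The right side vanishes at k = 8, so the series with the parity of 8 terminates at degree 8.
Standard normalization (P_n(1) = 1): leading coefficient (2n)!/(2^n (n!)^2) = 20922789888000/(256*1625702400) = 6435/128, so a_8 = 6435/128. Work downward with a_k = (k+1)(k+2) a_{k+2} / ((k - 8)(k + 9)):
  a_6 = (7)(8)(6435/128) / ((6 - 8)(6 + 9)) = (45045/16)/(-30) = -3003/32
  a_4 = (5)(6)(-3003/32) / ((4 - 8)(4 + 9)) = (-45045/16)/(-52) = 3465/64
  a_2 = (3)(4)(3465/64) / ((2 - 8)(2 + 9)) = (10395/16)/(-66) = -315/32
  a_0 = (1)(2)(-315/32) / ((0 - 8)(0 + 9)) = (-315/16)/(-72) = 35/128
Hence P_8(x) = 6435 x^8/128 - 3003 x^6/32 + 3465 x^4/64 - 315 x^2/32 + 35/128.

P_8(x); series = 6435 x^8/128 - 3003 x^6/32 + 3465 x^4/64 - 315 x^2/32 + 35/128


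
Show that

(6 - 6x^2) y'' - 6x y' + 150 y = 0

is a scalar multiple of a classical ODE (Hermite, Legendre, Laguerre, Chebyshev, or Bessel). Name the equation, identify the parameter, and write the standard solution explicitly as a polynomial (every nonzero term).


All three coefficients share the factor 6; dividing through by 6 gives  (1 - x^2) y'' - x y' + 25 y = 0.
This matches the Chebyshev equation (1 - x^2) y'' - x y' + n^2 y = 0 (note the -x y' term, not -2x y') with n^2 = 25, so n = 5; the polynomial solution is T_5(x).
With y = sum_k a_k x^k, matching x^k gives (k+2)(k+1) a_{k+2} = (k^2 - n^2) a_k = (k - 5)(k + 5) a_k. The right side vanishes at k = 5, so the series with the parity of 5 terminates at degree 5.
Standard normalization: leading coefficient of T_n is 2^(n-1), so a_5 = 2^4 = 16. Work downward with a_k = (k+1)(k+2) a_{k+2} / ((k - 5)(k + 5)):
  a_3 = (4)(5)(16) / ((3 - 5)(3 + 5)) = 320/(-16) = -20
  a_1 = (2)(3)(-20) / ((1 - 5)(1 + 5)) = -120/(-24) = 5
Hence T_5(x) = 16 x^5 - 20 x^3 + 5 x.

T_5(x); series = 16 x^5 - 20 x^3 + 5 x


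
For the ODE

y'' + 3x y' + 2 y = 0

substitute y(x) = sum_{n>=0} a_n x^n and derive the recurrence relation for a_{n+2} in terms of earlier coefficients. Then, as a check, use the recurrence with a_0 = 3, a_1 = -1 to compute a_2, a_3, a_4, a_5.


Substitute y = sum_n a_n x^n.
y''(x) has coefficient (n+2)(n+1) a_{n+2} at x^n;
3 x y'(x) has coefficient 3 n a_n at x^n (shift);
2 y(x) has coefficient 2 a_n at x^n.
Matching x^n: (n+2)(n+1) a_{n+2} + (3n + 2) a_n = 0.
Thus a_{n+2} = (-3n - 2) / ((n+1)(n+2)) * a_n.

Check with a_0 = 3, a_1 = -1 (apply the recurrence for n = 0, 1, 2, 3): a_0 = 3, a_1 = -1, a_2 = -3, a_3 = 5/6, a_4 = 2, a_5 = -11/24.

a_(n+2) = (-3n - 2) / ((n+1)(n+2)) * a_n; check: a_0 = 3, a_1 = -1, a_2 = -3, a_3 = 5/6, a_4 = 2, a_5 = -11/24


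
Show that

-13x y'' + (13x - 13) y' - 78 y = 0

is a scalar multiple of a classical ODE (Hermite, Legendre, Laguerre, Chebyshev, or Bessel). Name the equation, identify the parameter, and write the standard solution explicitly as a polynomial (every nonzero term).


All three coefficients share the factor -13; dividing through by -13 gives  x y'' + (1 - x) y' + 6 y = 0.
This matches the Laguerre equation x y'' + (1 - x) y' + n y = 0 with n = 6; the polynomial solution is L_6(x).
With y = sum_k a_k x^k, matching x^k gives (k+1)k a_{k+1} + (k+1) a_{k+1} - k a_k + n a_k = 0, i.e. (k+1)^2 a_{k+1} = (k - n) a_k = (k - 6) a_k. The right side vanishes at k = 6, so the series terminates at degree 6.
Standard normalization L_n(0) = 1 gives a_0 = 1. Work upward with a_{k+1} = (k - 6) a_k / (k+1)^2:
  a_1 = (0 - 6)(1) / 1^2 = -6/1 = -6
  a_2 = (1 - 6)(-6) / 2^2 = 30/4 = 15/2
  a_3 = (2 - 6)(15/2) / 3^2 = -30/9 = -10/3
  a_4 = (3 - 6)(-10/3) / 4^2 = 10/16 = 5/8
  a_5 = (4 - 6)(5/8) / 5^2 = (-5/4)/25 = -1/20
  a_6 = (5 - 6)(-1/20) / 6^2 = (1/20)/36 = 1/720
Hence L_6(x) = x^6/720 - x^5/20 + 5 x^4/8 - 10 x^3/3 + 15 x^2/2 - 6 x + 1.

L_6(x); series = x^6/720 - x^5/20 + 5 x^4/8 - 10 x^3/3 + 15 x^2/2 - 6 x + 1


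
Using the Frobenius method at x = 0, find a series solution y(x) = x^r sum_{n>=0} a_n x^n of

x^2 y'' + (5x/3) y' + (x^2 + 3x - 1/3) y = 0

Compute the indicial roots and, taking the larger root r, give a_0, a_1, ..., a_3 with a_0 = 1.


Write in Frobenius form y'' + (p(x)/x) y' + (q(x)/x^2) y = 0:
  p(x) = 5/3,  q(x) = x^2 + 3x - 1/3.
Indicial equation: r(r-1) + (5/3) r + (-1/3) = 0 -> roots r_1 = 1/3, r_2 = -1.
Take r = r_1 = 1/3. Let y(x) = x^r sum_{n>=0} a_n x^n with a_0 = 1.
Substitute y = x^r sum a_n x^n and match x^{r+n}. The recurrence is
  D(n) a_n + 3 a_{n-1} + 1 a_{n-2} = 0,  where D(n) = (r+n)(r+n-1) + (5/3)(r+n) + (-1/3).
  a_n = [-3 a_{n-1} - 1 a_{n-2}] / D(n).
Since the indicial polynomial factors as (r - r_1)(r - r_2), D(n) = (r_1 + n - r_1)(r_1 + n - r_2) = n(n + 4/3).
Evaluating step by step (a_0 = 1):
  n = 1: D(1) = 1(1 + 4/3) = 7/3; numerator = -3(1) = -3; a_1 = (-3)/(7/3) = -9/7
  n = 2: D(2) = 2(2 + 4/3) = 20/3; numerator = -3(-9/7) - 1(1) = 20/7; a_2 = (20/7)/(20/3) = 3/7
  n = 3: D(3) = 3(3 + 4/3) = 13; numerator = -3(3/7) - 1(-9/7) = 0; a_3 = (0)/(13) = 0

r = 1/3; a_0 = 1; a_1 = -9/7; a_2 = 3/7; a_3 = 0


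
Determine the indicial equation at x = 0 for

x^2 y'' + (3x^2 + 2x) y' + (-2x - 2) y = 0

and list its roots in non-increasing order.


Divide by x^2 to reach normal form y'' + P_1(x) y' + P_2(x) y = 0 with P_1(x) = 3 + 2/x and P_2(x) = -2/x - 2/x^2.
x = 0 is a singular point because the y'-coefficient 3 + 2/x has a pole at x = 0 and the y-coefficient -2/x - 2/x^2 has a pole at x = 0.
It is a regular singular point because x P_1(x) = p(x) = 3x + 2 and x^2 P_2(x) = q(x) = -2x - 2 are polynomials, hence analytic at x = 0.
p(0) = 2,  q(0) = -2.
Indicial equation: r(r-1) + p(0) r + q(0) = 0, i.e. r^2 + (p(0) - 1) r + q(0) = 0, i.e. r^2 + 1 r - 2 = 0.
Discriminant: (1)^2 - 4(-2) = 9, so r = (-1 ± 3)/2.
Solving: r_1 = 1, r_2 = -2.

indicial: r^2 + 1 r - 2 = 0; roots r_1 = 1, r_2 = -2


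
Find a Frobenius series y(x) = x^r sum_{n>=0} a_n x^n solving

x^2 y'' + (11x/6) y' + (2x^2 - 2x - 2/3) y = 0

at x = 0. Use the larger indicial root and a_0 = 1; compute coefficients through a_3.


Write in Frobenius form y'' + (p(x)/x) y' + (q(x)/x^2) y = 0:
  p(x) = 11/6,  q(x) = 2x^2 - 2x - 2/3.
Indicial equation: r(r-1) + (11/6) r + (-2/3) = 0 -> roots r_1 = 1/2, r_2 = -4/3.
Take r = r_1 = 1/2. Let y(x) = x^r sum_{n>=0} a_n x^n with a_0 = 1.
Substitute y = x^r sum a_n x^n and match x^{r+n}. The recurrence is
  D(n) a_n - 2 a_{n-1} + 2 a_{n-2} = 0,  where D(n) = (r+n)(r+n-1) + (11/6)(r+n) + (-2/3).
  a_n = [2 a_{n-1} - 2 a_{n-2}] / D(n).
Since the indicial polynomial factors as (r - r_1)(r - r_2), D(n) = (r_1 + n - r_1)(r_1 + n - r_2) = n(n + 11/6).
Evaluating step by step (a_0 = 1):
  n = 1: D(1) = 1(1 + 11/6) = 17/6; numerator = 2(1) = 2; a_1 = (2)/(17/6) = 12/17
  n = 2: D(2) = 2(2 + 11/6) = 23/3; numerator = 2(12/17) - 2(1) = -10/17; a_2 = (-10/17)/(23/3) = -30/391
  n = 3: D(3) = 3(3 + 11/6) = 29/2; numerator = 2(-30/391) - 2(12/17) = -36/23; a_3 = (-36/23)/(29/2) = -72/667

r = 1/2; a_0 = 1; a_1 = 12/17; a_2 = -30/391; a_3 = -72/667
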